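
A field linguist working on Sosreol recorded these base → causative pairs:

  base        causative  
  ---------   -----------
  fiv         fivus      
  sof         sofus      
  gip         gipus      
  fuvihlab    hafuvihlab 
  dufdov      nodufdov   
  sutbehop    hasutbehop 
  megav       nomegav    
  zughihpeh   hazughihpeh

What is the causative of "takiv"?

fiv and dufdov both end in -v yet inflect differently (fivus, nodufdov), so the final letter is not what conditions the rule; the number of vowels is.
"takiv" has 2 vowels. The stems with 2 vowels (dufdov → nodufdov, megav → nomegav) add the prefix no-.
The other patterns: stems with 1 vowel add -us; stems with 3 vowels add the prefix ha-.
So takiv → notakiv.

notakiv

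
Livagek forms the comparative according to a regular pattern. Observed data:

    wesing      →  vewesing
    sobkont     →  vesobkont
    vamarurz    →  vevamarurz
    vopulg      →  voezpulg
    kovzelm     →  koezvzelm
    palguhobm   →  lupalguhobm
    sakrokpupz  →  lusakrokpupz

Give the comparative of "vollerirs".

wesing and vopulg both end in -g yet inflect differently (vewesing, voezpulg), so the final letter is not what conditions the rule; the second-to-last letter is.
"vollerirs" has second-to-last letter 'r'. The one such stem in the data (vamarurz → vevamarurz) adds the prefix ve-, so the same rule applies.
The other patterns: stems whose second-to-last letter is 'l' insert -ez- after the first vowel; stems whose second-to-last letter is 'b' or 'p' add the prefix lu-.
So vollerirs → vevollerirs.

vevollerirs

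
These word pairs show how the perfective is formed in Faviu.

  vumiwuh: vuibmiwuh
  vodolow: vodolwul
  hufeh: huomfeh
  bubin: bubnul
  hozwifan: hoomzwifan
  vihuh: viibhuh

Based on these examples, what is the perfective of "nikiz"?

nikzul

vihuh and hufeh both end in -h yet inflect differently (viibhuh, huomfeh), so the final letter is not what conditions the rule; the last vowel is.
"nikiz" has last vowel 'i'. The one such stem in the data (bubin → bubnul) deletes the last vowel and adds -ul (as does vodolow), so the same rule applies.
So nikiz → nikzul.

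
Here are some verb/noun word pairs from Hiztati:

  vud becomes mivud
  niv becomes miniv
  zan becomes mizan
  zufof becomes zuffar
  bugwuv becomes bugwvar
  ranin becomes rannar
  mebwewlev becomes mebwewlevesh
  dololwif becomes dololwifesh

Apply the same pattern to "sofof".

niv and bugwuv both end in -v yet inflect differently (miniv, bugwvar), so the final letter is not what conditions the rule; the number of vowels is.
"sofof" has 2 vowels. The stems with 2 vowels (zufof → zuffar, bugwuv → bugwvar, ranin → rannar) delete the last vowel and add -ar.
The other patterns: stems with 1 vowel add the prefix mi-; stems with 3 vowels add -esh.
So sofof → soffar.

soffar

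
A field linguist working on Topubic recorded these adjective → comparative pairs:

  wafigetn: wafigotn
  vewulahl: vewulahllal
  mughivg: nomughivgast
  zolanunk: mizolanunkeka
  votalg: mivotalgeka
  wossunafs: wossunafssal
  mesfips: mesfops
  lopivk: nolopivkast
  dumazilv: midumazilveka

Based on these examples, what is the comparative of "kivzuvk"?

nokivzuvkast

"kivzuvk" has second-to-last letter 'v'. The stems whose second-to-last letter is 'v' (lopivk → nolopivkast, mughivg → nomughivgast) add no- … -ast around the stem.
So kivzuvk → nokivzuvkast.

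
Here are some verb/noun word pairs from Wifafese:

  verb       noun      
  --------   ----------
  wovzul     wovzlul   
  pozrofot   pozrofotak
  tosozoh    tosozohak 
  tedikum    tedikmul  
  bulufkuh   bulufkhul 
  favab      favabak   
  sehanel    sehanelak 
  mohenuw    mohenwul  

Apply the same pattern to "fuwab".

wovzul and sehanel both end in -l yet inflect differently (wovzlul, sehanelak), so the final letter is not what conditions the rule; the last vowel is.
"fuwab" has last vowel 'a'. The one such stem in the data (favab → favabak) adds -ak, so the same rule applies.
So fuwab → fuwabak.

fuwabak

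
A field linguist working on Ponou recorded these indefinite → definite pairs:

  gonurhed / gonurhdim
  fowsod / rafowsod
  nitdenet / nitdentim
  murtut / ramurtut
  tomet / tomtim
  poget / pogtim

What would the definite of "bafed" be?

bafdim

nitdenet and murtut both end in -t yet inflect differently (nitdentim, ramurtut), so the final letter is not what conditions the rule; the last vowel is.
"bafed" has last vowel 'e'. The stems whose last vowel is 'e' (gonurhed → gonurhdim, nitdenet → nitdentim, poget → pogtim) delete the last vowel and add -im.
The other pattern: stems whose last vowel is 'o' or 'u' add the prefix ra-.
So bafed → bafdim.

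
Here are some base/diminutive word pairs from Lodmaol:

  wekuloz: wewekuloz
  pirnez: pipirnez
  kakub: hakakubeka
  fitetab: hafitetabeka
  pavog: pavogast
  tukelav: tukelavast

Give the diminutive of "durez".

"durez" ends in -z. The stems ending in -z (wekuloz → wewekuloz, pirnez → pipirnez) repeat the first consonant+vowel as a prefix.
So durez → dudurez.

dudurez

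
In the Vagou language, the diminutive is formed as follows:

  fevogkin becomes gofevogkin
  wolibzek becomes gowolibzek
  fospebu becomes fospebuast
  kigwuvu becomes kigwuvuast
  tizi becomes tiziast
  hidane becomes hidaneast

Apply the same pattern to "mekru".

fevogkin and tizi both have last vowel 'i' yet inflect differently (gofevogkin, tiziast), so the last vowel is not what conditions the rule; whether the stem ends in a vowel or a consonant is.
"mekru" ends in a vowel. The stems ending in a vowel (fospebu → fospebuast, kigwuvu → kigwuvuast, tizi → tiziast) add -ast.
So mekru → mekruast.

mekruast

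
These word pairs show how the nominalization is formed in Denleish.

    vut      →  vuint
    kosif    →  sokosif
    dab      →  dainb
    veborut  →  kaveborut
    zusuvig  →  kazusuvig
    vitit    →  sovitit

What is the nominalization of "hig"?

hiing

"hig" has 1 vowel. The stems with 1 vowel (dab → dainb, vut → vuint) insert -in- after the first vowel.
The other patterns: stems with 2 vowels add the prefix so-; stems with 3 vowels add the prefix ka-.
So hig → hiing.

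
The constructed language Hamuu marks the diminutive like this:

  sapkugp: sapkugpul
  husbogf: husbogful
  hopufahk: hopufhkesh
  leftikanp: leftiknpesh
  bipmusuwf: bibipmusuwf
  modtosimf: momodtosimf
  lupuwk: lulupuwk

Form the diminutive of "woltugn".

woltugnul

sapkugp and leftikanp both end in -p yet inflect differently (sapkugpul, leftiknpesh), so the final letter is not what conditions the rule; the second-to-last letter is.
"woltugn" has second-to-last letter 'g'. The stems whose second-to-last letter is 'g' (sapkugp → sapkugpul, husbogf → husbogful) add -ul.
So woltugn → woltugnul.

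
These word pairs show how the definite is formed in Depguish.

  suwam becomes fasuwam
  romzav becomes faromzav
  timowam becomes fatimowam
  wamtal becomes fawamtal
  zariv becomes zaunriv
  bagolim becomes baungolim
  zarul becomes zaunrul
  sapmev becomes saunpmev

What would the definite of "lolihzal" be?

falolihzal

romzav and zariv both end in -v yet inflect differently (faromzav, zaunriv), so the final letter is not what conditions the rule; the last vowel is.
"lolihzal" has last vowel 'a'. The stems whose last vowel is 'a' (suwam → fasuwam, romzav → faromzav, timowam → fatimowam) add the prefix fa-.
So lolihzal → falolihzal.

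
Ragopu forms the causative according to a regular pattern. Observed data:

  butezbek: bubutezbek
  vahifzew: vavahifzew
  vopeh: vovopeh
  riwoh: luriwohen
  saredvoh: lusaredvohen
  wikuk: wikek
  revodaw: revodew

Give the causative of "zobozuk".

zobozek

vopeh and riwoh both end in -h yet inflect differently (vovopeh, luriwohen), so the final letter is not what conditions the rule; the last vowel is.
"zobozuk" has last vowel 'u'. The one such stem in the data (wikuk → wikek) changes the last vowel to 'e' (as does revodaw), so the same rule applies.
The other patterns: stems whose last vowel is 'e' repeat the first consonant+vowel as a prefix; stems whose last vowel is 'o' add lu- … -en around the stem.
So zobozuk → zobozek.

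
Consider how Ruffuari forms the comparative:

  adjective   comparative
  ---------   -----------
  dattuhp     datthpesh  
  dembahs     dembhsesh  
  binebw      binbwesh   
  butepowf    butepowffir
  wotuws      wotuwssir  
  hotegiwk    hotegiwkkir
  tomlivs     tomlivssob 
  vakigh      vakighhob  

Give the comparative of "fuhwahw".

dembahs and wotuws both end in -s yet inflect differently (dembhsesh, wotuwssir), so the final letter is not what conditions the rule; the second-to-last letter is.
"fuhwahw" has second-to-last letter 'h'. The stems whose second-to-last letter is 'h' (dattuhp → datthpesh, dembahs → dembhsesh) delete the last vowel and add -esh.
The other patterns: stems whose second-to-last letter is 'w' double the final consonant and add -ir; stems whose second-to-last letter is 'g' or 'v' double the final consonant and add -ob.
So fuhwahw → fuhwhwesh.

fuhwhwesh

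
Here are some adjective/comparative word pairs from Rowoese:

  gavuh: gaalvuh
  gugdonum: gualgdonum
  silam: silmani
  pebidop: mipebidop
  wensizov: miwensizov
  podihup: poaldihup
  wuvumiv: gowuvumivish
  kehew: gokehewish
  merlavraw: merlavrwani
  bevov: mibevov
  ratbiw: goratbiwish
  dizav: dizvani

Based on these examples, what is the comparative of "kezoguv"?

kealzoguv

wensizov and wuvumiv both end in -v yet inflect differently (miwensizov, gowuvumivish), so the final letter is not what conditions the rule; the last vowel is.
"kezoguv" has last vowel 'u'. The stems whose last vowel is 'u' (gavuh → gaalvuh, gugdonum → gualgdonum, podihup → poaldihup) insert -al- after the first vowel.
So kezoguv → kealzoguv.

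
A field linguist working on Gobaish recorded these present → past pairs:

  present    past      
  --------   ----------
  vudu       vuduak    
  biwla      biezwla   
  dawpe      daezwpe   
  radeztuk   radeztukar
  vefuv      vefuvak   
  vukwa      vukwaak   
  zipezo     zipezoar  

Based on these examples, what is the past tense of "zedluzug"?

zedluzugar

"zedluzug" begins with z-. The one such stem in the data (zipezo → zipezoar) adds -ar, so the same rule applies.
So zedluzug → zedluzugar.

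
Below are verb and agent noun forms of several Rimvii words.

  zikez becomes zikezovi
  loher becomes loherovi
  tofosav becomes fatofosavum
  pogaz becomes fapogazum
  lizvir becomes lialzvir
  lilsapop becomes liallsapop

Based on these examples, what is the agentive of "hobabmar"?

fahobabmarum

zikez and pogaz both end in -z yet inflect differently (zikezovi, fapogazum), so the final letter is not what conditions the rule; the last vowel is.
"hobabmar" has last vowel 'a'. The stems whose last vowel is 'a' (tofosav → fatofosavum, pogaz → fapogazum) add fa- … -um around the stem.
The other patterns: stems whose last vowel is 'e' add -ovi; stems whose last vowel is 'i' or 'o' insert -al- after the first vowel.
So hobabmar → fahobabmarum.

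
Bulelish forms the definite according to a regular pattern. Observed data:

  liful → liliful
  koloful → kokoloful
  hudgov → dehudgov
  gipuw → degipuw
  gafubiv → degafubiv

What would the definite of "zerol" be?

zezerol

liful and gipuw both have last vowel 'u' yet inflect differently (liliful, degipuw), so the last vowel is not what conditions the rule; the final letter is.
"zerol" ends in -l. The stems ending in -l (liful → liliful, koloful → kokoloful) repeat the first consonant+vowel as a prefix.
So zerol → zezerol.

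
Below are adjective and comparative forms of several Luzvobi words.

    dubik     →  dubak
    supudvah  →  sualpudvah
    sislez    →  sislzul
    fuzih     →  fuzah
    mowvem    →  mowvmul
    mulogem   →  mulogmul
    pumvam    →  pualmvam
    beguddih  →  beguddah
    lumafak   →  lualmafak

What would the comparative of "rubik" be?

mowvem and pumvam both end in -m yet inflect differently (mowvmul, pualmvam), so the final letter is not what conditions the rule; the last vowel is.
"rubik" has last vowel 'i'. The stems whose last vowel is 'i' (dubik → dubak, fuzih → fuzah, beguddih → beguddah) change the last vowel to 'a'.
So rubik → rubak.

rubak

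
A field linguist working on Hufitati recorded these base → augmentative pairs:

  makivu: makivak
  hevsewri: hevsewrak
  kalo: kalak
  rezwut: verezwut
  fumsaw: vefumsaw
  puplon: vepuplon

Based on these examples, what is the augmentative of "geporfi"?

geporfak

"geporfi" ends in a vowel. The stems ending in a vowel (makivu → makivak, hevsewri → hevsewrak, kalo → kalak) drop the final letter and add -ak.
The other pattern: stems ending in a consonant add the prefix ve-.
So geporfi → geporfak.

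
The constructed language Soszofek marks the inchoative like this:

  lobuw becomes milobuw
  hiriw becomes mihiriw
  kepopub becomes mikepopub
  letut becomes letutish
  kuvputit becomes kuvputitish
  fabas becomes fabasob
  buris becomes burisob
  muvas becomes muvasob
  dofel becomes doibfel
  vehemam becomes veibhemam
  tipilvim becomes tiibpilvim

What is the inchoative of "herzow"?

miherzow

lobuw and letut both have last vowel 'u' yet inflect differently (milobuw, letutish), so the last vowel is not what conditions the rule; the final letter is.
"herzow" ends in -w. The stems ending in -w (lobuw → milobuw, hiriw → mihiriw) add the prefix mi-.
The other patterns: stems ending in -t add -ish; stems ending in -s add -ob; stems ending in -l or -m insert -ib- after the first vowel.
So herzow → miherzow.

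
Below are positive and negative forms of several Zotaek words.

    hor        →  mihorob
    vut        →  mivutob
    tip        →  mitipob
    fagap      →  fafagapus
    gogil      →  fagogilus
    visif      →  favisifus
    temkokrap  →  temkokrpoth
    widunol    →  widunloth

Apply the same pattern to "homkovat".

tip and fagap both end in -p yet inflect differently (mitipob, fafagapus), so the final letter is not what conditions the rule; the number of vowels is.
"homkovat" has 3 vowels. The stems with 3 vowels (temkokrap → temkokrpoth, widunol → widunloth) delete the last vowel and add -oth.
So homkovat → homkovtoth.

homkovtoth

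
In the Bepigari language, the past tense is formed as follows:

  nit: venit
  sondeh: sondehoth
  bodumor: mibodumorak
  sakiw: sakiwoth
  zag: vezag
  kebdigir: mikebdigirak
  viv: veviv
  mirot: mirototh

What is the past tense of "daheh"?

"daheh" has 2 vowels. The stems with 2 vowels (mirot → mirototh, sondeh → sondehoth, sakiw → sakiwoth) add -oth.
The other patterns: stems with 1 vowel add the prefix ve-; stems with 3 vowels add mi- … -ak around the stem.
So daheh → dahehoth.

dahehoth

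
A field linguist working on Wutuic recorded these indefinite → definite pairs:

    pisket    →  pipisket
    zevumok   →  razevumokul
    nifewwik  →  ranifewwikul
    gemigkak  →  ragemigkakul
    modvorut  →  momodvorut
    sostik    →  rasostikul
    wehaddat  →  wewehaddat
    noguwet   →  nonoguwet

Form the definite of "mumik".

"mumik" ends in -k. The stems ending in -k (nifewwik → ranifewwikul, sostik → rasostikul, zevumok → razevumokul) add ra- … -ul around the stem.
So mumik → ramumikul.

ramumikul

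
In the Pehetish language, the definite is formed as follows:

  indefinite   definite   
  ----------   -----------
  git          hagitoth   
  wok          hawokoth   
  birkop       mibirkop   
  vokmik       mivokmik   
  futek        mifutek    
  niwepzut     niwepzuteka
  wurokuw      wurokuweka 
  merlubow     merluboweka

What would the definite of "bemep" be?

mibemep

wok and vokmik both end in -k yet inflect differently (hawokoth, mivokmik), so the final letter is not what conditions the rule; the number of vowels is.
"bemep" has 2 vowels. The stems with 2 vowels (birkop → mibirkop, vokmik → mivokmik, futek → mifutek) add the prefix mi-.
So bemep → mibemep.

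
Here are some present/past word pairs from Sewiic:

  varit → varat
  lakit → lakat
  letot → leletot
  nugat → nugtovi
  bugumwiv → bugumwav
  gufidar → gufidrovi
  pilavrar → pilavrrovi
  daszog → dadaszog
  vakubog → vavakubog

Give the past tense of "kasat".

kastovi

varit and letot both end in -t yet inflect differently (varat, leletot), so the final letter is not what conditions the rule; the last vowel is.
"kasat" has last vowel 'a'. The stems whose last vowel is 'a' (pilavrar → pilavrrovi, gufidar → gufidrovi, nugat → nugtovi) delete the last vowel and add -ovi.
The other patterns: stems whose last vowel is 'i' change the last vowel to 'a'; stems whose last vowel is 'o' repeat the first consonant+vowel as a prefix.
So kasat → kastovi.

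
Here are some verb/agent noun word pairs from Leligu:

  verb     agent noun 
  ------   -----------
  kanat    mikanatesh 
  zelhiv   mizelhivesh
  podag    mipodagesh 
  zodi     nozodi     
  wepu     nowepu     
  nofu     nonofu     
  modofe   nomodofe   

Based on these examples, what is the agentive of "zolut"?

"zolut" ends in a consonant. The stems ending in a consonant (kanat → mikanatesh, zelhiv → mizelhivesh, podag → mipodagesh) add mi- … -esh around the stem.
The other pattern: stems ending in a vowel add the prefix no-.
So zolut → mizolutesh.

mizolutesh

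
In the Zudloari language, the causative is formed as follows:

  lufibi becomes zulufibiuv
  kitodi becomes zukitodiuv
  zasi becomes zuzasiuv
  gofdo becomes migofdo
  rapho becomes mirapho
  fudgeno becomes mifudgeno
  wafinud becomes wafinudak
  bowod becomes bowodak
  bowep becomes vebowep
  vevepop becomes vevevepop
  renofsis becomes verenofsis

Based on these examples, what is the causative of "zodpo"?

mizodpo

gofdo and bowod both have last vowel 'o' yet inflect differently (migofdo, bowodak), so the last vowel is not what conditions the rule; the final letter is.
"zodpo" ends in -o. The stems ending in -o (gofdo → migofdo, rapho → mirapho, fudgeno → mifudgeno) add the prefix mi-.
The other patterns: stems ending in -i add zu- … -uv around the stem; stems ending in -d add -ak; stems ending in -p or -s add the prefix ve-.
So zodpo → mizodpo.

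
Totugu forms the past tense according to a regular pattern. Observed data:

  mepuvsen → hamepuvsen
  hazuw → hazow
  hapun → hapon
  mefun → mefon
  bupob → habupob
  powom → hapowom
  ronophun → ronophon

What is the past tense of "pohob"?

hapohob

hapun and mepuvsen both end in -n yet inflect differently (hapon, hamepuvsen), so the final letter is not what conditions the rule; the last vowel is.
"pohob" has last vowel 'o'. The stems whose last vowel is 'o' (powom → hapowom, bupob → habupob) add the prefix ha-.
So pohob → hapohob.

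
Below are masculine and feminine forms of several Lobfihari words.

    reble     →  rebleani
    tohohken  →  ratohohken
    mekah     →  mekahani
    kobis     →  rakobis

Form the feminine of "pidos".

rapidos

"pidos" ends in -s. The one such stem in the data (kobis → rakobis) adds the prefix ra-, so the same rule applies.
The other pattern: stems ending in -e or -h add -ani.
So pidos → rapidos.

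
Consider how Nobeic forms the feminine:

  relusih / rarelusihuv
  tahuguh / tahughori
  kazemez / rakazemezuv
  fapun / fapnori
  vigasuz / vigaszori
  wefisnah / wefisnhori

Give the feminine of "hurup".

hurpori

vigasuz and kazemez both end in -z yet inflect differently (vigaszori, rakazemezuv), so the final letter is not what conditions the rule; the last vowel is.
"hurup" has last vowel 'u'. The stems whose last vowel is 'u' (tahuguh → tahughori, fapun → fapnori, vigasuz → vigaszori) delete the last vowel and add -ori.
So hurup → hurpori.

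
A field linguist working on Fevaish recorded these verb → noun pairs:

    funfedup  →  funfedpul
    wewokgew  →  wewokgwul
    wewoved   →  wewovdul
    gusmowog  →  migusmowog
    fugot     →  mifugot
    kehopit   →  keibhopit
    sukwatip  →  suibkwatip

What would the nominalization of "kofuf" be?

kofful

fugot and kehopit both end in -t yet inflect differently (mifugot, keibhopit), so the final letter is not what conditions the rule; the last vowel is.
"kofuf" has last vowel 'u'. The one such stem in the data (funfedup → funfedpul) deletes the last vowel and adds -ul (as do wewokgew, wewoved), so the same rule applies.
So kofuf → kofful.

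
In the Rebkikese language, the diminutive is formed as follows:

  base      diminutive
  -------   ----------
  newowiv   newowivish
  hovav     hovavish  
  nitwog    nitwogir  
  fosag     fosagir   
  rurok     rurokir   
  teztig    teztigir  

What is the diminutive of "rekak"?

hovav and fosag both have last vowel 'a' yet inflect differently (hovavish, fosagir), so the last vowel is not what conditions the rule; the final letter is.
"rekak" ends in -k. The one such stem in the data (rurok → rurokir) adds -ir, so the same rule applies.
The other pattern: stems ending in -v add -ish.
So rekak → rekakir.

rekakir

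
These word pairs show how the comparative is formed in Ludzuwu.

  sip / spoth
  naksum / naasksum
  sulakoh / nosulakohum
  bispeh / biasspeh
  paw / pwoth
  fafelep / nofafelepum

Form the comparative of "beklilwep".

nobeklilwepum

bispeh and sulakoh both end in -h yet inflect differently (biasspeh, nosulakohum), so the final letter is not what conditions the rule; the number of vowels is.
"beklilwep" has 3 vowels. The stems with 3 vowels (sulakoh → nosulakohum, fafelep → nofafelepum) add no- … -um around the stem.
The other patterns: stems with 1 vowel delete the last vowel and add -oth; stems with 2 vowels insert -as- after the first vowel.
So beklilwep → nobeklilwepum.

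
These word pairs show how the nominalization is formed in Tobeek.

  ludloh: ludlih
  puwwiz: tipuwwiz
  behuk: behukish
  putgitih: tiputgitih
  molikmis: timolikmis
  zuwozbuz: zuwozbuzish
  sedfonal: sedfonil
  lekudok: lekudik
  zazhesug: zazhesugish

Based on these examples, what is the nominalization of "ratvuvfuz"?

puwwiz and zuwozbuz both end in -z yet inflect differently (tipuwwiz, zuwozbuzish), so the final letter is not what conditions the rule; the last vowel is.
"ratvuvfuz" has last vowel 'u'. The stems whose last vowel is 'u' (zuwozbuz → zuwozbuzish, zazhesug → zazhesugish, behuk → behukish) add -ish.
So ratvuvfuz → ratvuvfuzish.

ratvuvfuzish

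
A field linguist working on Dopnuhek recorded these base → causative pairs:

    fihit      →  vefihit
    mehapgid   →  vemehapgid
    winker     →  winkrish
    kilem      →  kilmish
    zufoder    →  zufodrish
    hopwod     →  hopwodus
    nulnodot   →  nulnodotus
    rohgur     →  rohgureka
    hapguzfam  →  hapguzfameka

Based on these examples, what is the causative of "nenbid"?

venenbid

mehapgid and hopwod both end in -d yet inflect differently (vemehapgid, hopwodus), so the final letter is not what conditions the rule; the last vowel is.
"nenbid" has last vowel 'i'. The stems whose last vowel is 'i' (fihit → vefihit, mehapgid → vemehapgid) add the prefix ve-.
So nenbid → venenbid.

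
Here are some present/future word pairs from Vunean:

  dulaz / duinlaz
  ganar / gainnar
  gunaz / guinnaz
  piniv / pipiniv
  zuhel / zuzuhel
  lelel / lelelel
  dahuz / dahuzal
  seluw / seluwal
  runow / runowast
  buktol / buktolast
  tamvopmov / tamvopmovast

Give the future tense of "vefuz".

dulaz and dahuz both end in -z yet inflect differently (duinlaz, dahuzal), so the final letter is not what conditions the rule; the last vowel is.
"vefuz" has last vowel 'u'. The stems whose last vowel is 'u' (dahuz → dahuzal, seluw → seluwal) add -al.
The other patterns: stems whose last vowel is 'a' insert -in- after the first vowel; stems whose last vowel is 'e' or 'i' repeat the first consonant+vowel as a prefix; stems whose last vowel is 'o' add -ast.
So vefuz → vefuzal.

vefuzal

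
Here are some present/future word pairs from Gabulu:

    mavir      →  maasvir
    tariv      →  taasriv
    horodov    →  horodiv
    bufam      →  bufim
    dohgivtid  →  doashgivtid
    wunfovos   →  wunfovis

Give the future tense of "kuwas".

tariv and horodov both end in -v yet inflect differently (taasriv, horodiv), so the final letter is not what conditions the rule; the last vowel is.
"kuwas" has last vowel 'a'. The one such stem in the data (bufam → bufim) changes the last vowel to 'i' (as do wunfovos, horodov), so the same rule applies.
The other pattern: stems whose last vowel is 'i' insert -as- after the first vowel.
So kuwas → kuwis.

kuwis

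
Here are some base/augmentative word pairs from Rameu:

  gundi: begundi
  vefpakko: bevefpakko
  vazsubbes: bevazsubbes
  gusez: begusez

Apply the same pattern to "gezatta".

begezatta

Every pair shown (gundi → begundi, vefpakko → bevefpakko, vazsubbes → bevazsubbes, …) follows the same rule: add the prefix be-.
So gezatta → begezatta.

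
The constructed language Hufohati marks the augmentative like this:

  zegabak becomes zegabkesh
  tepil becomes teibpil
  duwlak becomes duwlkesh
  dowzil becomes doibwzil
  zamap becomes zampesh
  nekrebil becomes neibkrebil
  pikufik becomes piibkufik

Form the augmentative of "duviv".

duibviv

"duviv" has last vowel 'i'. The stems whose last vowel is 'i' (tepil → teibpil, dowzil → doibwzil, pikufik → piibkufik) insert -ib- after the first vowel.
The other pattern: stems whose last vowel is 'a' delete the last vowel and add -esh.
So duviv → duibviv.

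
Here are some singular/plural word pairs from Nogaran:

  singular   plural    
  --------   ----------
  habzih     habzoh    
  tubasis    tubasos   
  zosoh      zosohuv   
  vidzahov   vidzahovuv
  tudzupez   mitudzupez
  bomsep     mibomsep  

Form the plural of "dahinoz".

"dahinoz" has last vowel 'o'. The stems whose last vowel is 'o' (zosoh → zosohuv, vidzahov → vidzahovuv) add -uv.
So dahinoz → dahinozuv.

dahinozuv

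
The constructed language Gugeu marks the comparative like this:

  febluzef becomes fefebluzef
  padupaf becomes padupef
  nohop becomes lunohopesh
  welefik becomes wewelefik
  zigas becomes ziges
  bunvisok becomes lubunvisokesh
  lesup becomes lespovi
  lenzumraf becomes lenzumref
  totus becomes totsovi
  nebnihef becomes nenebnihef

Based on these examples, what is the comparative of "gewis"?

"gewis" has last vowel 'i'. The one such stem in the data (welefik → wewelefik) repeats the first consonant+vowel as a prefix (as do nebnihef, febluzef), so the same rule applies.
The other patterns: stems whose last vowel is 'o' add lu- … -esh around the stem; stems whose last vowel is 'u' delete the last vowel and add -ovi; stems whose last vowel is 'a' change the last vowel to 'e'.
So gewis → gegewis.

gegewis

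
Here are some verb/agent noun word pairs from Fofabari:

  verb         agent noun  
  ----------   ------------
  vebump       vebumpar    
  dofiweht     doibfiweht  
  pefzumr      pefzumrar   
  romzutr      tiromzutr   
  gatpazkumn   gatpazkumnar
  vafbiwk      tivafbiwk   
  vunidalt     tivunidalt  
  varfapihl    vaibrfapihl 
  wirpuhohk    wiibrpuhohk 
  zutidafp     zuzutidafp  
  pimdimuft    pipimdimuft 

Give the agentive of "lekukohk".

leibkukohk

zutidafp and vebump both end in -p yet inflect differently (zuzutidafp, vebumpar), so the final letter is not what conditions the rule; the second-to-last letter is.
"lekukohk" has second-to-last letter 'h'. The stems whose second-to-last letter is 'h' (dofiweht → doibfiweht, wirpuhohk → wiibrpuhohk, varfapihl → vaibrfapihl) insert -ib- after the first vowel.
So lekukohk → leibkukohk.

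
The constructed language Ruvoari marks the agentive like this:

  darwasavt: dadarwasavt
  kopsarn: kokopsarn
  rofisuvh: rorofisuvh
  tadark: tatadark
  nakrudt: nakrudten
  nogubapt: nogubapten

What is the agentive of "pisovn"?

darwasavt and nakrudt both end in -t yet inflect differently (dadarwasavt, nakrudten), so the final letter is not what conditions the rule; the second-to-last letter is.
"pisovn" has second-to-last letter 'v'. The stems whose second-to-last letter is 'v' (darwasavt → dadarwasavt, rofisuvh → rorofisuvh) repeat the first consonant+vowel as a prefix.
So pisovn → pipisovn.

pipisovn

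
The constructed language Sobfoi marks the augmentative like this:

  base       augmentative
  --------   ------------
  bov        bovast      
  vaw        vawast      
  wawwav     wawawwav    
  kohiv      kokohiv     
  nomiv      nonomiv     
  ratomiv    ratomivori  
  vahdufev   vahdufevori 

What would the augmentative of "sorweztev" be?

sorweztevori

bov and wawwav both end in -v yet inflect differently (bovast, wawawwav), so the final letter is not what conditions the rule; the number of vowels is.
"sorweztev" has 3 vowels. The stems with 3 vowels (ratomiv → ratomivori, vahdufev → vahdufevori) add -ori.
The other patterns: stems with 1 vowel add -ast; stems with 2 vowels repeat the first consonant+vowel as a prefix.
So sorweztev → sorweztevori.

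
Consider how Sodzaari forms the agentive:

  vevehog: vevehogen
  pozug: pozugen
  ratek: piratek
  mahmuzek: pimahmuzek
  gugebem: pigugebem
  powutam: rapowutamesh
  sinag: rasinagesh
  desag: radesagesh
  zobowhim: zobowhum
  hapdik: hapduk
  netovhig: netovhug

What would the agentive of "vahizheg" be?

pivahizheg

"vahizheg" has last vowel 'e'. The stems whose last vowel is 'e' (ratek → piratek, mahmuzek → pimahmuzek, gugebem → pigugebem) add the prefix pi-.
The other patterns: stems whose last vowel is 'o' or 'u' add -en; stems whose last vowel is 'a' add ra- … -esh around the stem; stems whose last vowel is 'i' change the last vowel to 'u'.
So vahizheg → pivahizheg.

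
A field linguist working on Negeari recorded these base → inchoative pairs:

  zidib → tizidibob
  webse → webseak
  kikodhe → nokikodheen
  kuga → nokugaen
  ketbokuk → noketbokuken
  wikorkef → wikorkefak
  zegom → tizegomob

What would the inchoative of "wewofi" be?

wewofiak

webse and kikodhe both end in -e yet inflect differently (webseak, nokikodheen), so the final letter is not what conditions the rule; the first letter is.
"wewofi" begins with w-. The stems beginning with w- (wikorkef → wikorkefak, webse → webseak) add -ak.
The other patterns: stems beginning with z- add ti- … -ob around the stem; stems beginning with k- add no- … -en around the stem.
So wewofi → wewofiak.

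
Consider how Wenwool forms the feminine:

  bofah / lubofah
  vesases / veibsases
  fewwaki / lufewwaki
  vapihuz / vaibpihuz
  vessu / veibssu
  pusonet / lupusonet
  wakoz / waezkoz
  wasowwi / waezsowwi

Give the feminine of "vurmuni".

"vurmuni" begins with v-. The stems beginning with v- (vapihuz → vaibpihuz, vessu → veibssu, vesases → veibsases) insert -ib- after the first vowel.
The other patterns: stems beginning with w- insert -ez- after the first vowel; stems beginning with b-, f- or p- add the prefix lu-.
So vurmuni → vuibrmuni.

vuibrmuni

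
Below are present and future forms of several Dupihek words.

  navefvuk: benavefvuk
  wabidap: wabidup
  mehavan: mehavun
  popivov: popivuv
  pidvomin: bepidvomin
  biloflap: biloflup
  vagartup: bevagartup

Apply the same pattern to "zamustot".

zamustut

mehavan and pidvomin both end in -n yet inflect differently (mehavun, bepidvomin), so the final letter is not what conditions the rule; the last vowel is.
"zamustot" has last vowel 'o'. The one such stem in the data (popivov → popivuv) changes the last vowel to 'u' (as do biloflap, wabidap), so the same rule applies.
So zamustot → zamustut.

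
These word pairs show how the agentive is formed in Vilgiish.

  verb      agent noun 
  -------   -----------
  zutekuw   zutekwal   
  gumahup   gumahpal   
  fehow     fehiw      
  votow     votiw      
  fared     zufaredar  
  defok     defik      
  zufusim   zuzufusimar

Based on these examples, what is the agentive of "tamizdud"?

tamizddal

zutekuw and fehow both end in -w yet inflect differently (zutekwal, fehiw), so the final letter is not what conditions the rule; the last vowel is.
"tamizdud" has last vowel 'u'. The stems whose last vowel is 'u' (zutekuw → zutekwal, gumahup → gumahpal) delete the last vowel and add -al.
So tamizdud → tamizddal.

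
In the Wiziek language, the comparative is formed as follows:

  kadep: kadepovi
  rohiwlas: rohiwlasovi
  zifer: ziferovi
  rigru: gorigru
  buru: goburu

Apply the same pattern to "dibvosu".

rohiwlas and rigru both begin with r- yet inflect differently (rohiwlasovi, gorigru), so the first letter is not what conditions the rule; whether the stem ends in a vowel or a consonant is.
"dibvosu" ends in a vowel. The stems ending in a vowel (rigru → gorigru, buru → goburu) add the prefix go-.
So dibvosu → godibvosu.

godibvosu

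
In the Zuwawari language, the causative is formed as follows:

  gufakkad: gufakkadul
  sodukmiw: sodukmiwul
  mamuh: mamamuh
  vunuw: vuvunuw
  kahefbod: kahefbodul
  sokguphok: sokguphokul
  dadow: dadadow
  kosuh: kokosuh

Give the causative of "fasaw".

vunuw and sodukmiw both end in -w yet inflect differently (vuvunuw, sodukmiwul), so the final letter is not what conditions the rule; the number of vowels is.
"fasaw" has 2 vowels. The stems with 2 vowels (kosuh → kokosuh, mamuh → mamamuh, vunuw → vuvunuw) repeat the first consonant+vowel as a prefix.
The other pattern: stems with 3 vowels add -ul.
So fasaw → fafasaw.

fafasaw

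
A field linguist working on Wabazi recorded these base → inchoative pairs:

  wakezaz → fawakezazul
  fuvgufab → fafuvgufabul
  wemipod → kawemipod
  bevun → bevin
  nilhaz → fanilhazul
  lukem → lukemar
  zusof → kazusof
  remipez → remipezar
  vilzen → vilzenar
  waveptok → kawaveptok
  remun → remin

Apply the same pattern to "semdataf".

fasemdataful

wakezaz and remipez both end in -z yet inflect differently (fawakezazul, remipezar), so the final letter is not what conditions the rule; the last vowel is.
"semdataf" has last vowel 'a'. The stems whose last vowel is 'a' (fuvgufab → fafuvgufabul, wakezaz → fawakezazul, nilhaz → fanilhazul) add fa- … -ul around the stem.
The other patterns: stems whose last vowel is 'u' change the last vowel to 'i'; stems whose last vowel is 'o' add the prefix ka-; stems whose last vowel is 'e' add -ar.
So semdataf → fasemdataful.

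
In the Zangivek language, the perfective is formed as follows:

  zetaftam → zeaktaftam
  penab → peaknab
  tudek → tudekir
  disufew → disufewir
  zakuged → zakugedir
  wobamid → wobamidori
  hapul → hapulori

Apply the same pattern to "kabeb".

zakuged and wobamid both end in -d yet inflect differently (zakugedir, wobamidori), so the final letter is not what conditions the rule; the last vowel is.
"kabeb" has last vowel 'e'. The stems whose last vowel is 'e' (tudek → tudekir, disufew → disufewir, zakuged → zakugedir) add -ir.
So kabeb → kabebir.

kabebir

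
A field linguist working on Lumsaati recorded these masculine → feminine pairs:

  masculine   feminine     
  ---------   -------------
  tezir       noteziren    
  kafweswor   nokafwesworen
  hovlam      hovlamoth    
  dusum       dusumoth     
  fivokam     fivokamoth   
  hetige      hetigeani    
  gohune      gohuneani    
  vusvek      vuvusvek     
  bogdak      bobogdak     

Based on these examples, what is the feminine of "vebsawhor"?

hetige and vusvek both have last vowel 'e' yet inflect differently (hetigeani, vuvusvek), so the last vowel is not what conditions the rule; the final letter is.
"vebsawhor" ends in -r. The stems ending in -r (tezir → noteziren, kafweswor → nokafwesworen) add no- … -en around the stem.
The other patterns: stems ending in -m add -oth; stems ending in -e add -ani; stems ending in -k repeat the first consonant+vowel as a prefix.
So vebsawhor → novebsawhoren.

novebsawhoren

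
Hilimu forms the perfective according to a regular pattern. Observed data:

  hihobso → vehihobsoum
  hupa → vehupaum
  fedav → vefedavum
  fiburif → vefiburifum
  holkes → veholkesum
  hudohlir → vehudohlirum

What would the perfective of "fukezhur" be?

vefukezhurum

Every pair shown (hihobso → vehihobsoum, hupa → vehupaum, fedav → vefedavum, …) follows the same rule: add ve- … -um around the stem.
So fukezhur → vefukezhurum.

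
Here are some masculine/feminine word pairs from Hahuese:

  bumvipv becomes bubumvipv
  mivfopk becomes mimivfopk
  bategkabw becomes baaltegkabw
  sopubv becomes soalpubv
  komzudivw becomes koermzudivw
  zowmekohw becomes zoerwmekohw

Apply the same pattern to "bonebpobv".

bumvipv and sopubv both end in -v yet inflect differently (bubumvipv, soalpubv), so the final letter is not what conditions the rule; the second-to-last letter is.
"bonebpobv" has second-to-last letter 'b'. The stems whose second-to-last letter is 'b' (bategkabw → baaltegkabw, sopubv → soalpubv) insert -al- after the first vowel.
So bonebpobv → boalnebpobv.

boalnebpobv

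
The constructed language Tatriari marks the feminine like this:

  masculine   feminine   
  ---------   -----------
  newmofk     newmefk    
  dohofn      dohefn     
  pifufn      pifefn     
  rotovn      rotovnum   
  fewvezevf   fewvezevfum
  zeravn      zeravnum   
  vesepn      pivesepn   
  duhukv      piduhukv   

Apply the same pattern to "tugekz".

pitugekz

dohofn and rotovn both end in -n yet inflect differently (dohefn, rotovnum), so the final letter is not what conditions the rule; the second-to-last letter is.
"tugekz" has second-to-last letter 'k'. The one such stem in the data (duhukv → piduhukv) adds the prefix pi-, so the same rule applies.
So tugekz → pitugekz.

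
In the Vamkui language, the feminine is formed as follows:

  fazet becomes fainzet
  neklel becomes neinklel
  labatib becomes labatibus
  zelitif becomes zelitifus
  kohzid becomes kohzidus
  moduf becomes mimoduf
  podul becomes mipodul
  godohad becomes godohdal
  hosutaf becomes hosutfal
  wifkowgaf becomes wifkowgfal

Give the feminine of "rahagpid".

zelitif and moduf both end in -f yet inflect differently (zelitifus, mimoduf), so the final letter is not what conditions the rule; the last vowel is.
"rahagpid" has last vowel 'i'. The stems whose last vowel is 'i' (labatib → labatibus, zelitif → zelitifus, kohzid → kohzidus) add -us.
So rahagpid → rahagpidus.

rahagpidus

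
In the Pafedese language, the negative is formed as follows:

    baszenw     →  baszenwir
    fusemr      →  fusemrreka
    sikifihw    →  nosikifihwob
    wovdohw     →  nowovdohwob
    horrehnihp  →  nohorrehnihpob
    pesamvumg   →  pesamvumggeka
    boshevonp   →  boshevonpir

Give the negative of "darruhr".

"darruhr" has second-to-last letter 'h'. The stems whose second-to-last letter is 'h' (wovdohw → nowovdohwob, horrehnihp → nohorrehnihpob, sikifihw → nosikifihwob) add no- … -ob around the stem.
So darruhr → nodarruhrob.

nodarruhrob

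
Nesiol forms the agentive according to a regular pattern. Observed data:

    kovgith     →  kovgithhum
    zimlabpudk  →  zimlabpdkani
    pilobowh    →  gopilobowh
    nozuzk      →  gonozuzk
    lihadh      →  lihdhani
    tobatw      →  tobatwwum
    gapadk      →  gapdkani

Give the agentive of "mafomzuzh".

"mafomzuzh" has second-to-last letter 'z'. The one such stem in the data (nozuzk → gonozuzk) adds the prefix go-, so the same rule applies.
The other patterns: stems whose second-to-last letter is 'd' delete the last vowel and add -ani; stems whose second-to-last letter is 't' double the final consonant and add -um.
So mafomzuzh → gomafomzuzh.

gomafomzuzh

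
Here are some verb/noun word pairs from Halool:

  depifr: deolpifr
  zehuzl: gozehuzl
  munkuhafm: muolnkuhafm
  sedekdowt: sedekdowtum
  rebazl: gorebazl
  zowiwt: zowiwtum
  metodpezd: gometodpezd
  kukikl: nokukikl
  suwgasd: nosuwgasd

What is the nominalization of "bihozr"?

gobihozr

zehuzl and kukikl both end in -l yet inflect differently (gozehuzl, nokukikl), so the final letter is not what conditions the rule; the second-to-last letter is.
"bihozr" has second-to-last letter 'z'. The stems whose second-to-last letter is 'z' (zehuzl → gozehuzl, rebazl → gorebazl, metodpezd → gometodpezd) add the prefix go-.
The other patterns: stems whose second-to-last letter is 'w' add -um; stems whose second-to-last letter is 'f' insert -ol- after the first vowel; stems whose second-to-last letter is 'k' or 's' add the prefix no-.
So bihozr → gobihozr.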